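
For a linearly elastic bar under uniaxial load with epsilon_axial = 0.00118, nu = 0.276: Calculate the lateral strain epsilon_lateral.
Model: a linearly elastic bar under uniaxial load, so epsilon_lateral = -nu·epsilon_axial.
Substitute:
  epsilon_lateral = -(0.276 × 0.00118)
  epsilon_lateral = -0.0003257
Final answer: epsilon_lateral = -0.0003257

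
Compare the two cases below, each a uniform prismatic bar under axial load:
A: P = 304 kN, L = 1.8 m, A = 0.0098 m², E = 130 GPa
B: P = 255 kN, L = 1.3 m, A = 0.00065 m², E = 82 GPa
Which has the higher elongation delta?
Model: a uniform prismatic bar under axial load, so delta = (P·L) / (A·E) (SI units).
  A: delta = (304000 × 1.8) / (0.0098 × (1.3 × 10¹¹)) = 0.0004295 m = 0.4295 mm
  B: delta = (255000 × 1.3) / (0.00065 × (8.2 × 10¹⁰)) = 0.00622 m = 6.22 mm
6.22 mm > 0.4295 mm, so B is larger.
Final answer: B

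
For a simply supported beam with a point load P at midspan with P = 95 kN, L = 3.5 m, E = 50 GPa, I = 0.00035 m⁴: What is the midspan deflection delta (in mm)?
Model: a simply supported beam with a point load P at midspan, so delta = (P·L^3) / (48·E·I).
Convert to SI units:
  P = 95 kN = 95000 N
  E = 50 GPa = 5 × 10¹⁰ Pa
Substitute:
  delta = (95000 × 3.5^3) / (48 × (5 × 10¹⁰) × 0.00035)
  delta = 0.004849 m
Convert: delta = 0.004849 m = 4.849 mm
Final answer: delta = 4.849 mm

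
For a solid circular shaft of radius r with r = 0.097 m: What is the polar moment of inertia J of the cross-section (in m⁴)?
Model: a solid circular shaft of radius r, so J = (π·r^4) / 2.
Substitute:
  J = (π × 0.097^4) / 2
  J = 0.0001391 m⁴
Final answer: J = 0.0001391 m⁴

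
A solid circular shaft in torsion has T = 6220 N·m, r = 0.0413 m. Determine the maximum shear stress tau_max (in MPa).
Model: a solid circular shaft in torsion, so tau_max = (2·T) / (π·r^3).
Substitute:
  tau_max = (2 × 6220) / (π × 0.0413^3)
  tau_max = 5.621 × 10⁷ Pa
Convert: tau_max = 5.621 × 10⁷ Pa = 56.21 MPa
Final answer: tau_max = 56.21 MPa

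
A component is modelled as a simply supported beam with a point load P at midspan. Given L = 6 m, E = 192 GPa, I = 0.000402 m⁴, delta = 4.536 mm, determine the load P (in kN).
Model: a simply supported beam with a point load P at midspan, so delta = (P·L^3) / (48·E·I).
Solve for P: P = (48·delta·E·I) / L^3.
Convert to SI units:
  E = 192 GPa = 1.92 × 10¹¹ Pa
  delta = 4.536 mm = 0.004536 m
Substitute:
  P = (48 × 0.004536 × (1.92 × 10¹¹) × 0.000402) / 6^3
  P = 77800 N
Convert: P = 77800 N = 77.8 kN
Final answer: P = 77.8 kN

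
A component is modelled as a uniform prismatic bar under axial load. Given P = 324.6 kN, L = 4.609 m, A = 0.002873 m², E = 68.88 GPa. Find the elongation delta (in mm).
Model: a uniform prismatic bar under axial load, so delta = (P·L) / (A·E).
Convert to SI units:
  P = 324.6 kN = 324600 N
  E = 68.88 GPa = 6.888 × 10¹⁰ Pa
Substitute:
  delta = (324600 × 4.609) / (0.002873 × (6.888 × 10¹⁰))
  delta = 0.00756 m
Convert: delta = 0.00756 m = 7.56 mm
Final answer: delta = 7.56 mm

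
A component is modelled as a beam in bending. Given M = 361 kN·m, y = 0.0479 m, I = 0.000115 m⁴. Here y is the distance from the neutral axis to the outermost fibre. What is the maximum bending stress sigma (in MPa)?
Model: a beam in bending, so sigma = (M·y) / I.
Convert to SI units:
  M = 361 kN·m = 361000 N·m
Substitute:
  sigma = (361000 × 0.0479) / 0.000115
  sigma = 1.504 × 10⁸ Pa
Convert: sigma = 1.504 × 10⁸ Pa = 150.4 MPa
Final answer: sigma = 150.4 MPa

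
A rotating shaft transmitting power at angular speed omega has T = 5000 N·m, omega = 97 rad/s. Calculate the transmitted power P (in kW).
Model: a rotating shaft transmitting power at angular speed omega, so P = T·omega.
Substitute:
  P = 5000 × 97
  P = 485000 W
Convert: P = 485000 W = 485 kW
Final answer: P = 485 kW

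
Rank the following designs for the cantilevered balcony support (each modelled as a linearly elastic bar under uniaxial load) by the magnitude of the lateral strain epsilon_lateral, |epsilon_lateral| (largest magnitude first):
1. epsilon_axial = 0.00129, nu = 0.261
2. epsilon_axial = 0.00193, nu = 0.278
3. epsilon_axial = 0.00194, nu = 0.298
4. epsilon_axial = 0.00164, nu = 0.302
Model: a linearly elastic bar under uniaxial load, so epsilon_lateral = -nu·epsilon_axial (SI units).
  Case 1: epsilon_lateral = -(0.261 × 0.00129) = -0.0003367
  Case 2: epsilon_lateral = -(0.278 × 0.00193) = -0.0005365
  Case 3: epsilon_lateral = -(0.298 × 0.00194) = -0.0005781
  Case 4: epsilon_lateral = -(0.302 × 0.00164) = -0.0004953
Ordering by |epsilon_lateral|: 0.0005781 (case 3) > 0.0005365 (case 2) > 0.0004953 (case 4) > 0.0003367 (case 1)
Final answer: 3, 2, 4, 1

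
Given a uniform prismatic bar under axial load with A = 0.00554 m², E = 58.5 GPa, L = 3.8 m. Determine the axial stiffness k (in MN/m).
Model: a uniform prismatic bar under axial load, so k = (A·E) / L.
Convert to SI units:
  E = 58.5 GPa = 5.85 × 10¹⁰ Pa
Substitute:
  k = (0.00554 × (5.85 × 10¹⁰)) / 3.8
  k = 8.529 × 10⁷ N/m
Convert: k = 8.529 × 10⁷ N/m = 85.29 MN/m
Final answer: k = 85.29 MN/m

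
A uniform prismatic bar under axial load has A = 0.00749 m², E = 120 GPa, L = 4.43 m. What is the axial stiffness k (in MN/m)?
Model: a uniform prismatic bar under axial load, so k = (A·E) / L.
Convert to SI units:
  E = 120 GPa = 1.2 × 10¹¹ Pa
Substitute:
  k = (0.00749 × (1.2 × 10¹¹)) / 4.43
  k = 2.029 × 10⁸ N/m
Convert: k = 2.029 × 10⁸ N/m = 202.9 MN/m
Final answer: k = 202.9 MN/m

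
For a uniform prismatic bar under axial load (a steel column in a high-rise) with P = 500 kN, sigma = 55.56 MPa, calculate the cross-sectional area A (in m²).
Model: a uniform prismatic bar under axial load, so sigma = P / A.
Solve for A: A = P / sigma.
Convert to SI units:
  P = 500 kN = 500000 N
  sigma = 55.56 MPa = 5.556 × 10⁷ Pa
Substitute:
  A = 500000 / (5.556 × 10⁷)
  A = 0.008999 m²
Final answer: A = 0.008999 m²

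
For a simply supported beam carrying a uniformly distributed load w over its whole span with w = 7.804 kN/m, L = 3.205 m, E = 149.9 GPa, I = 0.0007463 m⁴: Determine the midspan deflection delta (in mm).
Model: a simply supported beam carrying a uniformly distributed load w over its whole span, so delta = (5·w·L^4) / (384·E·I).
Convert to SI units:
  w = 7.804 kN/m = 7804 N/m
  E = 149.9 GPa = 1.499 × 10¹¹ Pa
Substitute:
  delta = (5 × 7804 × 3.205^4) / (384 × (1.499 × 10¹¹) × 0.0007463)
  delta = 9.584 × 10⁻⁵ m
Convert: delta = 9.584 × 10⁻⁵ m = 0.09584 mm
Final answer: delta = 0.09584 mm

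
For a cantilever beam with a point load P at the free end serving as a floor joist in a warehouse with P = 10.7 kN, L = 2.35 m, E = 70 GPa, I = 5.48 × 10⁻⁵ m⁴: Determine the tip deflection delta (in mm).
Model: a cantilever beam with a point load P at the free end, so delta = (P·L^3) / (3·E·I).
Convert to SI units:
  P = 10.7 kN = 10700 N
  E = 70 GPa = 7 × 10¹⁰ Pa
Substitute:
  delta = (10700 × 2.35^3) / (3 × (7 × 10¹⁰) × (5.48 × 10⁻⁵))
  delta = 0.01207 m
Convert: delta = 0.01207 m = 12.07 mm
Final answer: delta = 12.07 mm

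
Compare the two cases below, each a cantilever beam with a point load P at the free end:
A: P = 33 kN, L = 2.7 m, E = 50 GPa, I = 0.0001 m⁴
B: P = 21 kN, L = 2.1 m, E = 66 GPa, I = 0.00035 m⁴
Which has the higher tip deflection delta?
Model: a cantilever beam with a point load P at the free end, so delta = (P·L^3) / (3·E·I) (SI units).
  A: delta = (33000 × 2.7^3) / (3 × (5 × 10¹⁰) × 0.0001) = 0.0433 m = 43.3 mm
  B: delta = (21000 × 2.1^3) / (3 × (6.6 × 10¹⁰) × 0.00035) = 0.002806 m = 2.806 mm
43.3 mm > 2.806 mm, so A is larger.
Final answer: A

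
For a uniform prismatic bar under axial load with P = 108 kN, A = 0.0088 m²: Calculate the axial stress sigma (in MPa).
Model: a uniform prismatic bar under axial load, so sigma = P / A.
Convert to SI units:
  P = 108 kN = 108000 N
Substitute:
  sigma = 108000 / 0.0088
  sigma = 1.227 × 10⁷ Pa
Convert: sigma = 1.227 × 10⁷ Pa = 12.27 MPa
Final answer: sigma = 12.27 MPa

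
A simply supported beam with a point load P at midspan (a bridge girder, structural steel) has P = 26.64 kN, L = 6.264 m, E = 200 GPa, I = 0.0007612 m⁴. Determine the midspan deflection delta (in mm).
Model: a simply supported beam with a point load P at midspan, so delta = (P·L^3) / (48·E·I).
Convert to SI units:
  P = 26.64 kN = 26640 N
  E = 200 GPa = 2 × 10¹¹ Pa
Substitute:
  delta = (26640 × 6.264^3) / (48 × (2 × 10¹¹) × 0.0007612)
  delta = 0.000896 m
Convert: delta = 0.000896 m = 0.896 mm
Final answer: delta = 0.896 mm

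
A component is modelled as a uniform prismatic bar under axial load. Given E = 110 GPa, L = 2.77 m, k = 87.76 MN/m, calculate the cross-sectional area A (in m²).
Model: a uniform prismatic bar under axial load, so k = (A·E) / L.
Solve for A: A = (k·L) / E.
Convert to SI units:
  E = 110 GPa = 1.1 × 10¹¹ Pa
  k = 87.76 MN/m = 8.776 × 10⁷ N/m
Substitute:
  A = ((8.776 × 10⁷) × 2.77) / (1.1 × 10¹¹)
  A = 0.00221 m²
Final answer: A = 0.00221 m²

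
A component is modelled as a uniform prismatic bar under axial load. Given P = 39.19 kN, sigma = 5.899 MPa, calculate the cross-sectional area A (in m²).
Model: a uniform prismatic bar under axial load, so sigma = P / A.
Solve for A: A = P / sigma.
Convert to SI units:
  P = 39.19 kN = 39190 N
  sigma = 5.899 MPa = 5.899 × 10⁶ Pa
Substitute:
  A = 39190 / (5.899 × 10⁶)
  A = 0.006643 m²
Final answer: A = 0.006643 m²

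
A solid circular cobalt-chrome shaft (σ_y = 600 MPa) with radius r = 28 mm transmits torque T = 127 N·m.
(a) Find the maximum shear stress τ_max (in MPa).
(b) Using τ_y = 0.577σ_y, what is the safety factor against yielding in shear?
(a) For a solid circular shaft, τ_max = T·r/J with J = π·r^4/2, i.e. τ_max = 2·T / (π·r^3). Convert r = 28 mm = 0.028 m.
  τ_max = (2 × 127) / (π × 0.028^3) = 3.683 × 10⁶ Pa = 3.683 MPa
(b) τ_y = 0.577 × 600 = 346.2 MPa
  SF = τ_y/τ_max = 346.2 / 3.683 = 94
Final answer: (a) τ_max = 3.683 MPa, (b) SF = 94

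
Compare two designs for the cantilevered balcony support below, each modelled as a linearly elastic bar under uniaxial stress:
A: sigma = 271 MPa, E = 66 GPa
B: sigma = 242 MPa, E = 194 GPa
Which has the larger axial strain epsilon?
Model: a linearly elastic bar under uniaxial stress, so epsilon = sigma / E (SI units).
  A: epsilon = (2.71 × 10⁸) / (6.6 × 10¹⁰) = 0.004106
  B: epsilon = (2.42 × 10⁸) / (1.94 × 10¹¹) = 0.001247
0.004106 > 0.001247, so A is larger.
Final answer: A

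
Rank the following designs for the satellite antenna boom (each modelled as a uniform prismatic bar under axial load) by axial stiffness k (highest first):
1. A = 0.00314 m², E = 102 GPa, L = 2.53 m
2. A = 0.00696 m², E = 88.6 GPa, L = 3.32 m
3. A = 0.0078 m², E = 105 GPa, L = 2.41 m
Model: a uniform prismatic bar under axial load, so k = (A·E) / L (SI units).
  Case 1: k = (0.00314 × (1.02 × 10¹¹)) / 2.53 = 1.266 × 10⁸ N/m = 126.6 MN/m
  Case 2: k = (0.00696 × (8.86 × 10¹⁰)) / 3.32 = 1.857 × 10⁸ N/m = 185.7 MN/m
  Case 3: k = (0.0078 × (1.05 × 10¹¹)) / 2.41 = 3.398 × 10⁸ N/m = 339.8 MN/m
Ordering: 339.8 MN/m (case 3) > 185.7 MN/m (case 2) > 126.6 MN/m (case 1)
Final answer: 3, 2, 1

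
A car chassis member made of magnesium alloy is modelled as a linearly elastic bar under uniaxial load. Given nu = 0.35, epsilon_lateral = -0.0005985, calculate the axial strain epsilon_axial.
Model: a linearly elastic bar under uniaxial load, so epsilon_lateral = -nu·epsilon_axial.
Solve for epsilon_axial: epsilon_axial = -epsilon_lateral / nu.
Substitute:
  epsilon_axial = -(-0.0005985) / 0.35
  epsilon_axial = 0.00171
Final answer: epsilon_axial = 0.00171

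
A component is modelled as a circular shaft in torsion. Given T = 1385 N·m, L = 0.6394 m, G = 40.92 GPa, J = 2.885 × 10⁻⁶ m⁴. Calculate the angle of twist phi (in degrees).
Model: a circular shaft in torsion, so phi = (T·L) / (G·J).
Convert to SI units:
  G = 40.92 GPa = 4.092 × 10¹⁰ Pa
Substitute:
  phi = (1385 × 0.6394) / ((4.092 × 10¹⁰) × (2.885 × 10⁻⁶))
  phi = 0.007501 rad
Convert to degrees: phi = 0.007501 × 180/π = 0.4298°
Final answer: phi = 0.4298°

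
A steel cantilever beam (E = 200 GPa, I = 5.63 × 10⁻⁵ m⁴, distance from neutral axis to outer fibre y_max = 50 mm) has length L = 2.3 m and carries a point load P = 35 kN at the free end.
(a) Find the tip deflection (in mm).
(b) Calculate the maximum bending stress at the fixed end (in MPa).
(a) Tip deflection of a cantilever with an end point load: δ = P·L^3 / (3·E·I). Convert P = 35 kN = 35000 N, E = 200 GPa = 2 × 10¹¹ Pa.
  δ = (35000 × 2.3^3) / (3 × (2 × 10¹¹) × (5.63 × 10⁻⁵)) = 0.01261 m = 12.61 mm
(b) Maximum bending moment at the fixed end: M = P·L = 35000 × 2.3 = 80500 N·m. Convert y_max = 50 mm = 0.05 m.
  σ = M·y_max / I = (80500 × 0.05) / (5.63 × 10⁻⁵) = 7.149 × 10⁷ Pa = 71.49 MPa
Final answer: (a) δ = 12.61 mm, (b) σ = 71.49 MPa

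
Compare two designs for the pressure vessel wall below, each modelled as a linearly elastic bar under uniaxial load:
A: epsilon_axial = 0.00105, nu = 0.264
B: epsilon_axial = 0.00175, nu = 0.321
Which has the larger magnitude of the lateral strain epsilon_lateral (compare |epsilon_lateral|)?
Model: a linearly elastic bar under uniaxial load, so epsilon_lateral = -nu·epsilon_axial (SI units).
  A: epsilon_lateral = -(0.264 × 0.00105) = -0.0002772
  B: epsilon_lateral = -(0.321 × 0.00175) = -0.0005618
|epsilon_lateral|: A = 0.0002772, B = 0.0005618, so B is larger in magnitude.
Final answer: B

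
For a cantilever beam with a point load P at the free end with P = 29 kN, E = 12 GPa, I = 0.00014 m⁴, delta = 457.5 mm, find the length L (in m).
Model: a cantilever beam with a point load P at the free end, so delta = (P·L^3) / (3·E·I).
Solve for L: L = ((3·delta·E·I) / P)^(1/3).
Convert to SI units:
  P = 29 kN = 29000 N
  E = 12 GPa = 1.2 × 10¹⁰ Pa
  delta = 457.5 mm = 0.4575 m
Substitute:
  L = ((3 × 0.4575 × (1.2 × 10¹⁰) × 0.00014) / 29000)^(1/3)
  L = 4.3 m
Final answer: L = 4.3 m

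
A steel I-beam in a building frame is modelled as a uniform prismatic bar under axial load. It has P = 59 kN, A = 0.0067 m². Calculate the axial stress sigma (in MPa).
Model: a uniform prismatic bar under axial load, so sigma = P / A.
Convert to SI units:
  P = 59 kN = 59000 N
Substitute:
  sigma = 59000 / 0.0067
  sigma = 8.806 × 10⁶ Pa
Convert: sigma = 8.806 × 10⁶ Pa = 8.806 MPa
Final answer: sigma = 8.806 MPa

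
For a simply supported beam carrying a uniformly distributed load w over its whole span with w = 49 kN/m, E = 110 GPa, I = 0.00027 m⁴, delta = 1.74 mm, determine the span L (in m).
Model: a simply supported beam carrying a uniformly distributed load w over its whole span, so delta = (5·w·L^4) / (384·E·I).
Solve for L: L = ((384·delta·E·I) / (5·w))^(1/4).
Convert to SI units:
  w = 49 kN/m = 49000 N/m
  E = 110 GPa = 1.1 × 10¹¹ Pa
  delta = 1.74 mm = 0.00174 m
Substitute:
  L = ((384 × 0.00174 × (1.1 × 10¹¹) × 0.00027) / (5 × 49000))^(1/4)
  L = 3 m
Final answer: L = 3 m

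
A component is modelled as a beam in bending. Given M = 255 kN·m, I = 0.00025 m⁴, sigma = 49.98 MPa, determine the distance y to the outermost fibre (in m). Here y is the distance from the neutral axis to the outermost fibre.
Model: a beam in bending, so sigma = (M·y) / I.
Solve for y: y = (sigma·I) / M.
Convert to SI units:
  M = 255 kN·m = 255000 N·m
  sigma = 49.98 MPa = 4.998 × 10⁷ Pa
Substitute:
  y = ((4.998 × 10⁷) × 0.00025) / 255000
  y = 0.049 m
Final answer: y = 0.049 m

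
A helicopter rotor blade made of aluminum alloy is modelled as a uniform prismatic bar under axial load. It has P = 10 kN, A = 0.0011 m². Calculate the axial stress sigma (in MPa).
Model: a uniform prismatic bar under axial load, so sigma = P / A.
Convert to SI units:
  P = 10 kN = 10000 N
Substitute:
  sigma = 10000 / 0.0011
  sigma = 9.091 × 10⁶ Pa
Convert: sigma = 9.091 × 10⁶ Pa = 9.091 MPa
Final answer: sigma = 9.091 MPa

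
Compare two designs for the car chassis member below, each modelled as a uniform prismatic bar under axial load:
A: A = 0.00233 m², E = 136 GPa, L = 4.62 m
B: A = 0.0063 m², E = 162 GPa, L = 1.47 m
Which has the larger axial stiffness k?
Model: a uniform prismatic bar under axial load, so k = (A·E) / L (SI units).
  A: k = (0.00233 × (1.36 × 10¹¹)) / 4.62 = 6.859 × 10⁷ N/m = 68.59 MN/m
  B: k = (0.0063 × (1.62 × 10¹¹)) / 1.47 = 6.943 × 10⁸ N/m = 694.3 MN/m
694.3 MN/m > 68.59 MN/m, so B is larger.
Final answer: B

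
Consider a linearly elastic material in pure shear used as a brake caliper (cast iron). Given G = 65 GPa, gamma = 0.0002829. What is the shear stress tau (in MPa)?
Model: a linearly elastic material in pure shear, so tau = G·gamma.
Convert to SI units:
  G = 65 GPa = 6.5 × 10¹⁰ Pa
Substitute:
  tau = (6.5 × 10¹⁰) × 0.0002829
  tau = 1.839 × 10⁷ Pa
Convert: tau = 1.839 × 10⁷ Pa = 18.39 MPa
Final answer: tau = 18.39 MPa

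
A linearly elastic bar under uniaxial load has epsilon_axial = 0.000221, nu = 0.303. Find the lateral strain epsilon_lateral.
Model: a linearly elastic bar under uniaxial load, so epsilon_lateral = -nu·epsilon_axial.
Substitute:
  epsilon_lateral = -(0.303 × 0.000221)
  epsilon_lateral = -6.696 × 10⁻⁵
Final answer: epsilon_lateral = -6.696 × 10⁻⁵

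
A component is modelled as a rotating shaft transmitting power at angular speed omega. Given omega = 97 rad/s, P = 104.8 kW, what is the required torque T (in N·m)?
Model: a rotating shaft transmitting power at angular speed omega, so P = T·omega.
Solve for T: T = P / omega.
Convert to SI units:
  P = 104.8 kW = 104800 W
Substitute:
  T = 104800 / 97
  T = 1080 N·m
Final answer: T = 1080 N·m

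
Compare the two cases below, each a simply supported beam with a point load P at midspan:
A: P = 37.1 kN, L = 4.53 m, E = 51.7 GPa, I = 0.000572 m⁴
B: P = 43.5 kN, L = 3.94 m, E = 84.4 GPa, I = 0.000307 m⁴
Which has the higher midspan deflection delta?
Model: a simply supported beam with a point load P at midspan, so delta = (P·L^3) / (48·E·I) (SI units).
  A: delta = (37100 × 4.53^3) / (48 × (5.17 × 10¹⁰) × 0.000572) = 0.00243 m = 2.43 mm
  B: delta = (43500 × 3.94^3) / (48 × (8.44 × 10¹⁰) × 0.000307) = 0.002139 m = 2.139 mm
2.43 mm > 2.139 mm, so A is larger.
Final answer: A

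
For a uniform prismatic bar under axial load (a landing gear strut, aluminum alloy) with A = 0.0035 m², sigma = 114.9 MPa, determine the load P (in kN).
Model: a uniform prismatic bar under axial load, so sigma = P / A.
Solve for P: P = sigma·A.
Convert to SI units:
  sigma = 114.9 MPa = 1.149 × 10⁸ Pa
Substitute:
  P = (1.149 × 10⁸) × 0.0035
  P = 402200 N
Convert: P = 402200 N = 402.2 kN
Final answer: P = 402.2 kN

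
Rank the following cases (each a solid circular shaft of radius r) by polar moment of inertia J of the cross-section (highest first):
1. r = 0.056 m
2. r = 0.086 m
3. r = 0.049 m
Model: a solid circular shaft of radius r, so J = (π·r^4) / 2 (SI units).
  Case 1: J = (π × 0.056^4) / 2 = 1.545 × 10⁻⁵ m⁴
  Case 2: J = (π × 0.086^4) / 2 = 8.592 × 10⁻⁵ m⁴
  Case 3: J = (π × 0.049^4) / 2 = 9.055 × 10⁻⁶ m⁴
Ordering: 8.592 × 10⁻⁵ m⁴ (case 2) > 1.545 × 10⁻⁵ m⁴ (case 1) > 9.055 × 10⁻⁶ m⁴ (case 3)
Final answer: 2, 1, 3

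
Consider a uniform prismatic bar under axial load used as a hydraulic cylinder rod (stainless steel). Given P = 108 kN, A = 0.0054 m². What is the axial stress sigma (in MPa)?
Model: a uniform prismatic bar under axial load, so sigma = P / A.
Convert to SI units:
  P = 108 kN = 108000 N
Substitute:
  sigma = 108000 / 0.0054
  sigma = 2 × 10⁷ Pa
Convert: sigma = 2 × 10⁷ Pa = 20 MPa
Final answer: sigma = 20 MPa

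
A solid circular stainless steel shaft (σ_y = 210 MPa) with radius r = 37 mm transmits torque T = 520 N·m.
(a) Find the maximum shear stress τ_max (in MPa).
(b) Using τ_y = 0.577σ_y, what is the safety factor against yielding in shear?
(a) For a solid circular shaft, τ_max = T·r/J with J = π·r^4/2, i.e. τ_max = 2·T / (π·r^3). Convert r = 37 mm = 0.037 m.
  τ_max = (2 × 520) / (π × 0.037^3) = 6.535 × 10⁶ Pa = 6.535 MPa
(b) τ_y = 0.577 × 210 = 121.17 MPa
  SF = τ_y/τ_max = 121.17 / 6.535 = 18.54
Final answer: (a) τ_max = 6.535 MPa, (b) SF = 18.54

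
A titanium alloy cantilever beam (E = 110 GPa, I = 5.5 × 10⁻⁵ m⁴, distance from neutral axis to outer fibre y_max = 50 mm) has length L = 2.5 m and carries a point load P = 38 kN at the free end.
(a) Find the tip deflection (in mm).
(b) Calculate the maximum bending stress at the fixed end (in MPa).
(a) Tip deflection of a cantilever with an end point load: δ = P·L^3 / (3·E·I). Convert P = 38 kN = 38000 N, E = 110 GPa = 1.1 × 10¹¹ Pa.
  δ = (38000 × 2.5^3) / (3 × (1.1 × 10¹¹) × (5.5 × 10⁻⁵)) = 0.03271 m = 32.71 mm
(b) Maximum bending moment at the fixed end: M = P·L = 38000 × 2.5 = 95000 N·m. Convert y_max = 50 mm = 0.05 m.
  σ = M·y_max / I = (95000 × 0.05) / (5.5 × 10⁻⁵) = 8.636 × 10⁷ Pa = 86.36 MPa
Final answer: (a) δ = 32.71 mm, (b) σ = 86.36 MPa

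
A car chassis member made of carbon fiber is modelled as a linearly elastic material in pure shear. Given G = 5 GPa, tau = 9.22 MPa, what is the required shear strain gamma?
Model: a linearly elastic material in pure shear, so tau = G·gamma.
Solve for gamma: gamma = tau / G.
Convert to SI units:
  G = 5 GPa = 5 × 10⁹ Pa
  tau = 9.22 MPa = 9.22 × 10⁶ Pa
Substitute:
  gamma = (9.22 × 10⁶) / (5 × 10⁹)
  gamma = 0.001844
Final answer: gamma = 0.001844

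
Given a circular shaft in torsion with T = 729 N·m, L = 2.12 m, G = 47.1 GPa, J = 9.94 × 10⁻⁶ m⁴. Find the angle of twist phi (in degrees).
Model: a circular shaft in torsion, so phi = (T·L) / (G·J).
Convert to SI units:
  G = 47.1 GPa = 4.71 × 10¹⁰ Pa
Substitute:
  phi = (729 × 2.12) / ((4.71 × 10¹⁰) × (9.94 × 10⁻⁶))
  phi = 0.003301 rad
Convert to degrees: phi = 0.003301 × 180/π = 0.1891°
Final answer: phi = 0.1891°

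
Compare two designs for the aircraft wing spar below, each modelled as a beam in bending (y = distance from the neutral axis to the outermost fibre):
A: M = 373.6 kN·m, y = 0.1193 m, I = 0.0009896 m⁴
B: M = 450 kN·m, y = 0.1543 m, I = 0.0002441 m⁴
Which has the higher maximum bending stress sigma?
Model: a beam in bending (y = distance from the neutral axis to the outermost fibre), so sigma = (M·y) / I (SI units).
  A: sigma = (373600 × 0.1193) / 0.0009896 = 4.504 × 10⁷ Pa = 45.04 MPa
  B: sigma = (450000 × 0.1543) / 0.0002441 = 2.845 × 10⁸ Pa = 284.5 MPa
284.5 MPa > 45.04 MPa, so B is larger.
Final answer: B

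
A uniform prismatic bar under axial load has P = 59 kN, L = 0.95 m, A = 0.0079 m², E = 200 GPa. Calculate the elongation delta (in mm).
Model: a uniform prismatic bar under axial load, so delta = (P·L) / (A·E).
Convert to SI units:
  P = 59 kN = 59000 N
  E = 200 GPa = 2 × 10¹¹ Pa
Substitute:
  delta = (59000 × 0.95) / (0.0079 × (2 × 10¹¹))
  delta = 3.547 × 10⁻⁵ m
Convert: delta = 3.547 × 10⁻⁵ m = 0.03547 mm
Final answer: delta = 0.03547 mm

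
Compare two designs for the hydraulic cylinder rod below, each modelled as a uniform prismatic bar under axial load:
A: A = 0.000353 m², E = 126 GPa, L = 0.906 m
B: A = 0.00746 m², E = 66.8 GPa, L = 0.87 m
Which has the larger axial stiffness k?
Model: a uniform prismatic bar under axial load, so k = (A·E) / L (SI units).
  A: k = (0.000353 × (1.26 × 10¹¹)) / 0.906 = 4.909 × 10⁷ N/m = 49.09 MN/m
  B: k = (0.00746 × (6.68 × 10¹⁰)) / 0.87 = 5.728 × 10⁸ N/m = 572.8 MN/m
572.8 MN/m > 49.09 MN/m, so B is larger.
Final answer: B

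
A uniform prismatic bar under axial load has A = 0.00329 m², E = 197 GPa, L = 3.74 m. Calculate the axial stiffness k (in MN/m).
Model: a uniform prismatic bar under axial load, so k = (A·E) / L.
Convert to SI units:
  E = 197 GPa = 1.97 × 10¹¹ Pa
Substitute:
  k = (0.00329 × (1.97 × 10¹¹)) / 3.74
  k = 1.733 × 10⁸ N/m
Convert: k = 1.733 × 10⁸ N/m = 173.3 MN/m
Final answer: k = 173.3 MN/m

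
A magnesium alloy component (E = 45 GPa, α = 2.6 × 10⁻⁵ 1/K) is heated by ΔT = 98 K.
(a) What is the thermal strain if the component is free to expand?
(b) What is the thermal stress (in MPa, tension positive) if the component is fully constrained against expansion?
(a) Free thermal strain ε_th = α·ΔT = (2.6 × 10⁻⁵) × 98 = 0.002548
(b) Fully constrained, the expansion is suppressed, so σ = -E·α·ΔT. Convert E = 45 GPa = 4.5 × 10¹⁰ Pa.
  σ = -(4.5 × 10¹⁰) × (2.6 × 10⁻⁵) × 98 = -1.147 × 10⁸ Pa = -114.7 MPa (compressive)
Final answer: (a) ε_th = 0.002548, (b) σ = -114.7 MPa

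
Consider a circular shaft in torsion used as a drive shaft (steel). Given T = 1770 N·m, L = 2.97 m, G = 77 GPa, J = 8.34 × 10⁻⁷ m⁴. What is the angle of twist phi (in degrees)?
Model: a circular shaft in torsion, so phi = (T·L) / (G·J).
Convert to SI units:
  G = 77 GPa = 7.7 × 10¹⁰ Pa
Substitute:
  phi = (1770 × 2.97) / ((7.7 × 10¹⁰) × (8.34 × 10⁻⁷))
  phi = 0.08186 rad
Convert to degrees: phi = 0.08186 × 180/π = 4.69°
Final answer: phi = 4.69°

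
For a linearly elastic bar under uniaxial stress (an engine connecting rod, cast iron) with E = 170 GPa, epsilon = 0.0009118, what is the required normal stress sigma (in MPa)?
Model: a linearly elastic bar under uniaxial stress, so epsilon = sigma / E.
Solve for sigma: sigma = epsilon·E.
Convert to SI units:
  E = 170 GPa = 1.7 × 10¹¹ Pa
Substitute:
  sigma = 0.0009118 × (1.7 × 10¹¹)
  sigma = 1.55 × 10⁸ Pa
Convert: sigma = 1.55 × 10⁸ Pa = 155 MPa
Final answer: sigma = 155 MPa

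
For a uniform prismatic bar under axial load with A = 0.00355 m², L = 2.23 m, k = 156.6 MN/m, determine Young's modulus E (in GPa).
Model: a uniform prismatic bar under axial load, so k = (A·E) / L.
Solve for E: E = (k·L) / A.
Convert to SI units:
  k = 156.6 MN/m = 1.566 × 10⁸ N/m
Substitute:
  E = ((1.566 × 10⁸) × 2.23) / 0.00355
  E = 9.837 × 10¹⁰ Pa
Convert: E = 9.837 × 10¹⁰ Pa = 98.37 GPa
Final answer: E = 98.37 GPa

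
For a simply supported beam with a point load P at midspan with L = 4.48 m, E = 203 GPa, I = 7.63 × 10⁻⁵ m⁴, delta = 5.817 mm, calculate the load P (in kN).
Model: a simply supported beam with a point load P at midspan, so delta = (P·L^3) / (48·E·I).
Solve for P: P = (48·delta·E·I) / L^3.
Convert to SI units:
  E = 203 GPa = 2.03 × 10¹¹ Pa
  delta = 5.817 mm = 0.005817 m
Substitute:
  P = (48 × 0.005817 × (2.03 × 10¹¹) × (7.63 × 10⁻⁵)) / 4.48^3
  P = 48100 N
Convert: P = 48100 N = 48.1 kN
Final answer: P = 48.1 kN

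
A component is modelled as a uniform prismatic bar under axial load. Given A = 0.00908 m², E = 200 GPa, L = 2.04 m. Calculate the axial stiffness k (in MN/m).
Model: a uniform prismatic bar under axial load, so k = (A·E) / L.
Convert to SI units:
  E = 200 GPa = 2 × 10¹¹ Pa
Substitute:
  k = (0.00908 × (2 × 10¹¹)) / 2.04
  k = 8.902 × 10⁸ N/m
Convert: k = 8.902 × 10⁸ N/m = 890.2 MN/m
Final answer: k = 890.2 MN/m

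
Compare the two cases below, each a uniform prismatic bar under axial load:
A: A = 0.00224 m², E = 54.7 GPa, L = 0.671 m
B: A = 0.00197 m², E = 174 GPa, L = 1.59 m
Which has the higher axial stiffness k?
Model: a uniform prismatic bar under axial load, so k = (A·E) / L (SI units).
  A: k = (0.00224 × (5.47 × 10¹⁰)) / 0.671 = 1.826 × 10⁸ N/m = 182.6 MN/m
  B: k = (0.00197 × (1.74 × 10¹¹)) / 1.59 = 2.156 × 10⁸ N/m = 215.6 MN/m
215.6 MN/m > 182.6 MN/m, so B is larger.
Final answer: B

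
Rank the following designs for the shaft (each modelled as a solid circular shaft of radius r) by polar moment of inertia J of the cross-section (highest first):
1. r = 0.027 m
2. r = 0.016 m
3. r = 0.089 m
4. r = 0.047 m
Model: a solid circular shaft of radius r, so J = (π·r^4) / 2 (SI units).
  Case 1: J = (π × 0.027^4) / 2 = 8.348 × 10⁻⁷ m⁴
  Case 2: J = (π × 0.016^4) / 2 = 1.029 × 10⁻⁷ m⁴
  Case 3: J = (π × 0.089^4) / 2 = 9.856 × 10⁻⁵ m⁴
  Case 4: J = (π × 0.047^4) / 2 = 7.665 × 10⁻⁶ m⁴
Ordering: 9.856 × 10⁻⁵ m⁴ (case 3) > 7.665 × 10⁻⁶ m⁴ (case 4) > 8.348 × 10⁻⁷ m⁴ (case 1) > 1.029 × 10⁻⁷ m⁴ (case 2)
Final answer: 3, 4, 1, 2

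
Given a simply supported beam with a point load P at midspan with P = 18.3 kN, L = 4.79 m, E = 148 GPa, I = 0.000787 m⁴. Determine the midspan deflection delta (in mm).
Model: a simply supported beam with a point load P at midspan, so delta = (P·L^3) / (48·E·I).
Convert to SI units:
  P = 18.3 kN = 18300 N
  E = 148 GPa = 1.48 × 10¹¹ Pa
Substitute:
  delta = (18300 × 4.79^3) / (48 × (1.48 × 10¹¹) × 0.000787)
  delta = 0.0003597 m
Convert: delta = 0.0003597 m = 0.3597 mm
Final answer: delta = 0.3597 mm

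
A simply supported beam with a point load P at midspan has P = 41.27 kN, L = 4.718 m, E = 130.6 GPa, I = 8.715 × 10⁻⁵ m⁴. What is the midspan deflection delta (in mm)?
Model: a simply supported beam with a point load P at midspan, so delta = (P·L^3) / (48·E·I).
Convert to SI units:
  P = 41.27 kN = 41270 N
  E = 130.6 GPa = 1.306 × 10¹¹ Pa
Substitute:
  delta = (41270 × 4.718^3) / (48 × (1.306 × 10¹¹) × (8.715 × 10⁻⁵))
  delta = 0.007933 m
Convert: delta = 0.007933 m = 7.933 mm
Final answer: delta = 7.933 mm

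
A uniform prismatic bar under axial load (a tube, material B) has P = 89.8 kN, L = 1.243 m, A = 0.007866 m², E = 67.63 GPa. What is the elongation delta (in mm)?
Model: a uniform prismatic bar under axial load, so delta = (P·L) / (A·E).
Convert to SI units:
  P = 89.8 kN = 89800 N
  E = 67.63 GPa = 6.763 × 10¹⁰ Pa
Substitute:
  delta = (89800 × 1.243) / (0.007866 × (6.763 × 10¹⁰))
  delta = 0.0002098 m
Convert: delta = 0.0002098 m = 0.2098 mm
Final answer: delta = 0.2098 mm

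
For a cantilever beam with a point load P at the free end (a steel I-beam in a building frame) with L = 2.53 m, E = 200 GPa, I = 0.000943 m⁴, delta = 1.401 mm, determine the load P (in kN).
Model: a cantilever beam with a point load P at the free end, so delta = (P·L^3) / (3·E·I).
Solve for P: P = (3·delta·E·I) / L^3.
Convert to SI units:
  E = 200 GPa = 2 × 10¹¹ Pa
  delta = 1.401 mm = 0.001401 m
Substitute:
  P = (3 × 0.001401 × (2 × 10¹¹) × 0.000943) / 2.53^3
  P = 48950 N
Convert: P = 48950 N = 48.95 kN
Final answer: P = 48.95 kN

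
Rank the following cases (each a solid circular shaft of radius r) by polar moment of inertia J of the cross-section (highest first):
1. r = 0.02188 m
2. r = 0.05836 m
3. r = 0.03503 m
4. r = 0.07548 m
Model: a solid circular shaft of radius r, so J = (π·r^4) / 2 (SI units).
  Case 1: J = (π × 0.02188^4) / 2 = 3.6 × 10⁻⁷ m⁴
  Case 2: J = (π × 0.05836^4) / 2 = 1.822 × 10⁻⁵ m⁴
  Case 3: J = (π × 0.03503^4) / 2 = 2.365 × 10⁻⁶ m⁴
  Case 4: J = (π × 0.07548^4) / 2 = 5.099 × 10⁻⁵ m⁴
Ordering: 5.099 × 10⁻⁵ m⁴ (case 4) > 1.822 × 10⁻⁵ m⁴ (case 2) > 2.365 × 10⁻⁶ m⁴ (case 3) > 3.6 × 10⁻⁷ m⁴ (case 1)
Final answer: 4, 2, 3, 1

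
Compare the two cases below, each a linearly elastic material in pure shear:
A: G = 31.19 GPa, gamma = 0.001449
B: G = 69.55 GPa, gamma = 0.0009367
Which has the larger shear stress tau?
Model: a linearly elastic material in pure shear, so tau = G·gamma (SI units).
  A: tau = (3.119 × 10¹⁰) × 0.001449 = 4.519 × 10⁷ Pa = 45.19 MPa
  B: tau = (6.955 × 10¹⁰) × 0.0009367 = 6.515 × 10⁷ Pa = 65.15 MPa
65.15 MPa > 45.19 MPa, so B is larger.
Final answer: B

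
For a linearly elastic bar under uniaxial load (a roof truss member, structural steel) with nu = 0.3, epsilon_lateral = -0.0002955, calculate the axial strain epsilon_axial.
Model: a linearly elastic bar under uniaxial load, so epsilon_lateral = -nu·epsilon_axial.
Solve for epsilon_axial: epsilon_axial = -epsilon_lateral / nu.
Substitute:
  epsilon_axial = -(-0.0002955) / 0.3
  epsilon_axial = 0.000985
Final answer: epsilon_axial = 0.000985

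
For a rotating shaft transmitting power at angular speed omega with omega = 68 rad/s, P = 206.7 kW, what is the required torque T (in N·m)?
Model: a rotating shaft transmitting power at angular speed omega, so P = T·omega.
Solve for T: T = P / omega.
Convert to SI units:
  P = 206.7 kW = 206700 W
Substitute:
  T = 206700 / 68
  T = 3040 N·m
Final answer: T = 3040 N·m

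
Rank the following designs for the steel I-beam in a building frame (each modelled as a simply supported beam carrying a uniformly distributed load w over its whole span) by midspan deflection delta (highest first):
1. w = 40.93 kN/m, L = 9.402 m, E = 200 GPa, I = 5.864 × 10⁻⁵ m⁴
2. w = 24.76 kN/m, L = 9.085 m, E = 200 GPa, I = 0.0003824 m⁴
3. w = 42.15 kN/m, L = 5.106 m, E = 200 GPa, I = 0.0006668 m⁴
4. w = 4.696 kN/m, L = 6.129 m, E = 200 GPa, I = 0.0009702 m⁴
Model: a simply supported beam carrying a uniformly distributed load w over its whole span, so delta = (5·w·L^4) / (384·E·I) (SI units).
  Case 1: delta = (5 × 40930 × 9.402^4) / (384 × (2 × 10¹¹) × (5.864 × 10⁻⁵)) = 0.3551 m = 355.1 mm
  Case 2: delta = (5 × 24760 × 9.085^4) / (384 × (2 × 10¹¹) × 0.0003824) = 0.02872 m = 28.72 mm
  Case 3: delta = (5 × 42150 × 5.106^4) / (384 × (2 × 10¹¹) × 0.0006668) = 0.002797 m = 2.797 mm
  Case 4: delta = (5 × 4696 × 6.129^4) / (384 × (2 × 10¹¹) × 0.0009702) = 0.0004447 m = 0.4447 mm
Ordering: 355.1 mm (case 1) > 28.72 mm (case 2) > 2.797 mm (case 3) > 0.4447 mm (case 4)
Final answer: 1, 2, 3, 4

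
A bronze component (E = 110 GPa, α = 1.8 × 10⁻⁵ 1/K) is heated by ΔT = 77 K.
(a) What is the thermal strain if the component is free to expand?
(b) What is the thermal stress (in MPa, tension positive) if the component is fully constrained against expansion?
(a) Free thermal strain ε_th = α·ΔT = (1.8 × 10⁻⁵) × 77 = 0.001386
(b) Fully constrained, the expansion is suppressed, so σ = -E·α·ΔT. Convert E = 110 GPa = 1.1 × 10¹¹ Pa.
  σ = -(1.1 × 10¹¹) × (1.8 × 10⁻⁵) × 77 = -1.525 × 10⁸ Pa = -152.5 MPa (compressive)
Final answer: (a) ε_th = 0.001386, (b) σ = -152.5 MPa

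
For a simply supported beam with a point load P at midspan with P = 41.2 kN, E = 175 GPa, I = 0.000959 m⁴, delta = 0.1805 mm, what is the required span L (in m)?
Model: a simply supported beam with a point load P at midspan, so delta = (P·L^3) / (48·E·I).
Solve for L: L = ((48·delta·E·I) / P)^(1/3).
Convert to SI units:
  P = 41.2 kN = 41200 N
  E = 175 GPa = 1.75 × 10¹¹ Pa
  delta = 0.1805 mm = 0.0001805 m
Substitute:
  L = ((48 × 0.0001805 × (1.75 × 10¹¹) × 0.000959) / 41200)^(1/3)
  L = 3.28 m
Final answer: L = 3.28 m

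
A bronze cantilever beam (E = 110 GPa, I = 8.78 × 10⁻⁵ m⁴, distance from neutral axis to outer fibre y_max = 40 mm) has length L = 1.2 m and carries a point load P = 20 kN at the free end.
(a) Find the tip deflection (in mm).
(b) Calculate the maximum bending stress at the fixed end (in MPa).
(a) Tip deflection of a cantilever with an end point load: δ = P·L^3 / (3·E·I). Convert P = 20 kN = 20000 N, E = 110 GPa = 1.1 × 10¹¹ Pa.
  δ = (20000 × 1.2^3) / (3 × (1.1 × 10¹¹) × (8.78 × 10⁻⁵)) = 0.001193 m = 1.193 mm
(b) Maximum bending moment at the fixed end: M = P·L = 20000 × 1.2 = 24000 N·m. Convert y_max = 40 mm = 0.04 m.
  σ = M·y_max / I = (24000 × 0.04) / (8.78 × 10⁻⁵) = 1.093 × 10⁷ Pa = 10.93 MPa
Final answer: (a) δ = 1.193 mm, (b) σ = 10.93 MPa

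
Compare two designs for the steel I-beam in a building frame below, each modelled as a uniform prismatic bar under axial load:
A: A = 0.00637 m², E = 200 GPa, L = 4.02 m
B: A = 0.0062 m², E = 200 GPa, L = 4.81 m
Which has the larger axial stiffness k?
Model: a uniform prismatic bar under axial load, so k = (A·E) / L (SI units).
  A: k = (0.00637 × (2 × 10¹¹)) / 4.02 = 3.169 × 10⁸ N/m = 316.9 MN/m
  B: k = (0.0062 × (2 × 10¹¹)) / 4.81 = 2.578 × 10⁸ N/m = 257.8 MN/m
316.9 MN/m > 257.8 MN/m, so A is larger.
Final answer: A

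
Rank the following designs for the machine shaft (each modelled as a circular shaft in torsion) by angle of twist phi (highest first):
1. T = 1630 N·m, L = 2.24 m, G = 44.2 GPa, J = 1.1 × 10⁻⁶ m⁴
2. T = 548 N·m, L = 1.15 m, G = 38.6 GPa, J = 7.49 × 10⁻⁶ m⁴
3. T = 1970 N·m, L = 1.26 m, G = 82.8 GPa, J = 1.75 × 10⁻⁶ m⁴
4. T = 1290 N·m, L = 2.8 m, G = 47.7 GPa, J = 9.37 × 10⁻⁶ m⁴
Model: a circular shaft in torsion, so phi = (T·L) / (G·J) (SI units).
  Case 1: phi = (1630 × 2.24) / ((4.42 × 10¹⁰) × (1.1 × 10⁻⁶)) = 0.0751 rad = 4.303°
  Case 2: phi = (548 × 1.15) / ((3.86 × 10¹⁰) × (7.49 × 10⁻⁶)) = 0.00218 rad = 0.1249°
  Case 3: phi = (1970 × 1.26) / ((8.28 × 10¹⁰) × (1.75 × 10⁻⁶)) = 0.01713 rad = 0.9815°
  Case 4: phi = (1290 × 2.8) / ((4.77 × 10¹⁰) × (9.37 × 10⁻⁶)) = 0.008081 rad = 0.463°
Ordering: 4.303° (case 1) > 0.9815° (case 3) > 0.463° (case 4) > 0.1249° (case 2)
Final answer: 1, 3, 4, 2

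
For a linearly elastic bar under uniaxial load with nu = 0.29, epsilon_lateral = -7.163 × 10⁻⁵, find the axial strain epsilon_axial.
Model: a linearly elastic bar under uniaxial load, so epsilon_lateral = -nu·epsilon_axial.
Solve for epsilon_axial: epsilon_axial = -epsilon_lateral / nu.
Substitute:
  epsilon_axial = -(-7.163 × 10⁻⁵) / 0.29
  epsilon_axial = 0.000247
Final answer: epsilon_axial = 0.000247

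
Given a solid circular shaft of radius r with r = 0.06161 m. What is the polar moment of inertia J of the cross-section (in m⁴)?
Model: a solid circular shaft of radius r, so J = (π·r^4) / 2.
Substitute:
  J = (π × 0.06161^4) / 2
  J = 2.263 × 10⁻⁵ m⁴
Final answer: J = 2.263 × 10⁻⁵ m⁴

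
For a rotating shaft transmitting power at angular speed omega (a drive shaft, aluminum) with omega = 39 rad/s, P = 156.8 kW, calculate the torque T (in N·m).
Model: a rotating shaft transmitting power at angular speed omega, so P = T·omega.
Solve for T: T = P / omega.
Convert to SI units:
  P = 156.8 kW = 156800 W
Substitute:
  T = 156800 / 39
  T = 4021 N·m
Final answer: T = 4021 N·m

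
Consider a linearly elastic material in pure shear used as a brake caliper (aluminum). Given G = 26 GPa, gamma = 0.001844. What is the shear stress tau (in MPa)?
Model: a linearly elastic material in pure shear, so tau = G·gamma.
Convert to SI units:
  G = 26 GPa = 2.6 × 10¹⁰ Pa
Substitute:
  tau = (2.6 × 10¹⁰) × 0.001844
  tau = 4.794 × 10⁷ Pa
Convert: tau = 4.794 × 10⁷ Pa = 47.94 MPa
Final answer: tau = 47.94 MPa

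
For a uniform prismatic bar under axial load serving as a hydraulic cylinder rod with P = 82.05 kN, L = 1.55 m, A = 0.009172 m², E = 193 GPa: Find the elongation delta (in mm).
Model: a uniform prismatic bar under axial load, so delta = (P·L) / (A·E).
Convert to SI units:
  P = 82.05 kN = 82050 N
  E = 193 GPa = 1.93 × 10¹¹ Pa
Substitute:
  delta = (82050 × 1.55) / (0.009172 × (1.93 × 10¹¹))
  delta = 7.184 × 10⁻⁵ m
Convert: delta = 7.184 × 10⁻⁵ m = 0.07184 mm
Final answer: delta = 0.07184 mm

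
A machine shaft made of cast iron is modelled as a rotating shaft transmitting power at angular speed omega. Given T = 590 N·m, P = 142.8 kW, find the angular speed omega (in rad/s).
Model: a rotating shaft transmitting power at angular speed omega, so P = T·omega.
Solve for omega: omega = P / T.
Convert to SI units:
  P = 142.8 kW = 142800 W
Substitute:
  omega = 142800 / 590
  omega = 242 rad/s
Final answer: omega = 242 rad/s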